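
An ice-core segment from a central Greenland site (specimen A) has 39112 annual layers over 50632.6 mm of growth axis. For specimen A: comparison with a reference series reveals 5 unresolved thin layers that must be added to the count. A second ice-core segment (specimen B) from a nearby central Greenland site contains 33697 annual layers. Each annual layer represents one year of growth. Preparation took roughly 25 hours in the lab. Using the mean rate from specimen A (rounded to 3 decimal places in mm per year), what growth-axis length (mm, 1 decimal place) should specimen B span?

43603.9 mm

Specimen A: adjusted count: 39112 + 5 = 39117 annual layers.
A: 50632.6 mm over 39117 years gives 50632.6 / 39117 ≈ 1.294 mm/year.
Length of B = 1.294 × 33697 = 43603.9 mm.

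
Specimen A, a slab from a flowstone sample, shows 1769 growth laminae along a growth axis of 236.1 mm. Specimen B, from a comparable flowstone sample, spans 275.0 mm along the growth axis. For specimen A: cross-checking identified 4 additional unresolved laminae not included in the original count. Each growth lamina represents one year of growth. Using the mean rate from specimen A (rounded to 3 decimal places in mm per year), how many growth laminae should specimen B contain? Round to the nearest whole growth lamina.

Specimen A: after corrections the count is 1769 + 4 = 1773 growth laminae.
A: Mean rate = 236.1 mm / 1773 years ≈ 0.133 mm/year.
Specimen B: 275.0 mm / 0.133 mm per year = 2067.67 years ≈ 2068 growth laminae.

2068 growth laminae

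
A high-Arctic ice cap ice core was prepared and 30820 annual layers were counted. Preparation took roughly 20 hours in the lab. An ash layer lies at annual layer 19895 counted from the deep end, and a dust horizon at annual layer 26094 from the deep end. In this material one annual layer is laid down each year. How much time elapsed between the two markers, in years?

Separation: 26094 − 19895 = 6199 annual layers.
At one annual layer per year, 6199 years elapsed between them.

6199 yr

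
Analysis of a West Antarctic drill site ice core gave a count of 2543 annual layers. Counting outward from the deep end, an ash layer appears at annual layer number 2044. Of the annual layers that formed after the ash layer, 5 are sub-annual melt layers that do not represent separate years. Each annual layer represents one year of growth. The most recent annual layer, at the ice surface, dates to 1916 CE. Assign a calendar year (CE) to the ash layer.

1422 CE

2543 − 2044 = 499 annual layers lie beyond the ash layer toward the ice surface.
499 − 5 false = 494 true annual layers after the ash layer.
The annual layer at the ice surface is 1916 CE, so the ash layer dates to 1916 − 494 = 1422 CE.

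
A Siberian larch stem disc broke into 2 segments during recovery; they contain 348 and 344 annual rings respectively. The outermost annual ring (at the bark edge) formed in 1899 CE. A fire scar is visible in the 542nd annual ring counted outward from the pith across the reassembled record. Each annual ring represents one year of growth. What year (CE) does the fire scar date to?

1749 CE

Total annual rings = 348 + 344 = 692.
Between annual ring 542 and the bark edge there are 692 − 542 = 150 annual rings.
Counting back 150 years from 1899 CE places the fire scar in 1899 − 150 = 1749 CE.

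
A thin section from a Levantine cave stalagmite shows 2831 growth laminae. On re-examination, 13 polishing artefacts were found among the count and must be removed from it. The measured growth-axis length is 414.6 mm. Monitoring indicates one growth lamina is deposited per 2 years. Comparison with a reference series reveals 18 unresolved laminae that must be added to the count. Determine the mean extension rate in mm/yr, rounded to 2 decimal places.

Correcting the raw count gives 2831 − 13 + 18 = 2836 true growth laminae.
At 2 years per growth lamina, 2836 × 2 = 5672 years.
Mean rate = 414.6 mm / 5672 years ≈ 0.07 mm/yr.

0.07 mm/yr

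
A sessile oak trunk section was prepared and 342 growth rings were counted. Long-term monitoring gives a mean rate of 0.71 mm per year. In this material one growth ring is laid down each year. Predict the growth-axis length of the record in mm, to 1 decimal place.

The record spans 342 years at 0.71 mm per year.
342 years at 0.71 mm/year gives 0.71 × 342 = 242.8 mm.

242.8 mm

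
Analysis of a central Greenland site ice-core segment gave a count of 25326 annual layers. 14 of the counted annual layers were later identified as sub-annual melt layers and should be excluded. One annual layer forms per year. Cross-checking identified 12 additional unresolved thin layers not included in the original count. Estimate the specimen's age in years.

True annual layer count = 25326 − 14 + 12 = 25324.
One annual layer per year makes the duration 25324 years.

25324 yr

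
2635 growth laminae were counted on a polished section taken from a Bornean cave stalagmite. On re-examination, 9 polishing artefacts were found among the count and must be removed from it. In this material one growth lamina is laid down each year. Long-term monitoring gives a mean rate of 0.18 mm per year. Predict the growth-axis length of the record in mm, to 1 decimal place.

True growth lamina count = 2635 − 9 = 2626.
Length ≈ 0.18 × 2626 = 472.7 mm.

472.7 mm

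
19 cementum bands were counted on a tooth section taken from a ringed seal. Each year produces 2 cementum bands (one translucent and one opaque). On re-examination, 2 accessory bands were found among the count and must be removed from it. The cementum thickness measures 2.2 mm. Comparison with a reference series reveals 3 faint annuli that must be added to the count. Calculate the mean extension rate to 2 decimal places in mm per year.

0.22 mm per year

Correcting the raw count gives 19 − 2 + 3 = 20 true cementum bands.
20 cementum bands at 2 per year is 20 / 2 = 10 years.
Mean rate = 2.2 mm / 10 years ≈ 0.22 mm per year.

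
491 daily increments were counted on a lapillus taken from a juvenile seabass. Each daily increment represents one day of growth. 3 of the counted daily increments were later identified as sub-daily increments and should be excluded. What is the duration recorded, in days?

488 days

True daily increment count = 491 − 3 = 488.
One daily increment per day makes the duration 488 days.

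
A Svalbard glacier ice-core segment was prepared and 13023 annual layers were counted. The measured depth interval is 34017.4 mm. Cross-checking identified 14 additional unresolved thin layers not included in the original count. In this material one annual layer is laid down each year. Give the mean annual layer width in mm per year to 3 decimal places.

Correcting the raw count gives 13023 + 14 = 13037 true annual layers.
Extension rate ≈ 34017.4 / 13037 = 2.609 mm per year.

2.609 mm per year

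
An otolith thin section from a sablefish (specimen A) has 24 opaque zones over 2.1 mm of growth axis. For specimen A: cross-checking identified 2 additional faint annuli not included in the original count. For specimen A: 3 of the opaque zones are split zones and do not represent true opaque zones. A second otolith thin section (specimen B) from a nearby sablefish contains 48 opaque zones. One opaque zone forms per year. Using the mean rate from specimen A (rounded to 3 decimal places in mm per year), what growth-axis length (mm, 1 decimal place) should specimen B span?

Specimen A: true opaque zone count = 24 − 3 + 2 = 23.
A: 2.1 mm over 23 years gives 2.1 / 23 ≈ 0.091 mm/yr.
B's length ≈ 0.091 × 48 = 4.4 mm.

4.4 mm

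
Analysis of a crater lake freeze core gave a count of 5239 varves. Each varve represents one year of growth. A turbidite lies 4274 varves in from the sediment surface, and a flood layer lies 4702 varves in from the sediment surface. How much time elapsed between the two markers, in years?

4702 − 4274 = 428 varves lie between the two events.
One varve per year makes the interval 428 years.

428 yr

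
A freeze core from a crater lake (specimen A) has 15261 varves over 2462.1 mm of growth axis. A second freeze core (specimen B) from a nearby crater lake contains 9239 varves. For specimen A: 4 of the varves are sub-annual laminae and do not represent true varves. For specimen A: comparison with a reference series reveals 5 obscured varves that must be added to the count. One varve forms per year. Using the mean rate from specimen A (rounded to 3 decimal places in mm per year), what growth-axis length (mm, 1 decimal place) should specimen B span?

Specimen A: after corrections the count is 15261 − 4 + 5 = 15262 varves.
A: Mean rate = 2462.1 mm / 15262 years ≈ 0.161 mm/year.
For B, 0.161 mm/year × 9239 years = 1487.5 mm.

1487.5 mm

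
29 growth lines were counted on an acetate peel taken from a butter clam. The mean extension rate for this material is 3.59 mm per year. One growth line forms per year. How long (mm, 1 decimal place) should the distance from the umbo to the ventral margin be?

29 years of growth are recorded.
Length ≈ 3.59 × 29 = 104.1 mm.

104.1 mm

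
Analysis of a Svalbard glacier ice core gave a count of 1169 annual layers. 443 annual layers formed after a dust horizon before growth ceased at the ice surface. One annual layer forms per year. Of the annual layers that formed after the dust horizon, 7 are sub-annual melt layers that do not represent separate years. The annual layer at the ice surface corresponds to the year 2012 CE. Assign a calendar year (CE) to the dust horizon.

1576 CE

443 annual layers formed after the dust horizon.
Removing the 7 false annual layers leaves 443 − 7 = 436 true annual layers beyond the dust horizon.
2012 − 436 = 1576 CE.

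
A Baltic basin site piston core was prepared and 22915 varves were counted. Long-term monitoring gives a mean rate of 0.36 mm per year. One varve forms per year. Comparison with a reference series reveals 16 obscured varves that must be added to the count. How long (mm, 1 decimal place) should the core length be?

After corrections the count is 22915 + 16 = 22931 varves.
Length ≈ 0.36 × 22931 = 8255.2 mm.

8255.2 mm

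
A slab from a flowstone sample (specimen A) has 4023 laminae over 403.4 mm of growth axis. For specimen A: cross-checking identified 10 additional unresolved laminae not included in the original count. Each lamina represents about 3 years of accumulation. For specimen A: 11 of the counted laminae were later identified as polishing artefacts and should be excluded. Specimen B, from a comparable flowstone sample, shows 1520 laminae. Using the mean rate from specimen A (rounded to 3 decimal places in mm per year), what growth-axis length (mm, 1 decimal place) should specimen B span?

Specimen A: adjusted count: 4023 − 11 + 10 = 4022 laminae.
Specimen A: 4022 laminae at 3 years each span 4022 × 3 = 12066 years.
A: Mean rate = 403.4 mm / 12066 years ≈ 0.033 mm/yr.
Specimen B: multiplying by 3 years per lamina: 1520 × 3 = 4560 years. Length of B = 0.033 × 4560 = 150.5 mm.

150.5 mm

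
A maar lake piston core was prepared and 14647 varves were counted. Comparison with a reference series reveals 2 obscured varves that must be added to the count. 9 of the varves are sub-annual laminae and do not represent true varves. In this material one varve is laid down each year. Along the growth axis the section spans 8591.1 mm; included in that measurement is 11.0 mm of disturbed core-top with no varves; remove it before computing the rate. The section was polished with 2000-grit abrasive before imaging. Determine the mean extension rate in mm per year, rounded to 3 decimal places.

0.586 mm per year

After corrections the count is 14647 − 9 + 2 = 14640 varves.
Net length = 8591.1 − 11.0 = 8580.1 mm.
8580.1 mm over 14640 years gives 8580.1 / 14640 ≈ 0.586 mm per year.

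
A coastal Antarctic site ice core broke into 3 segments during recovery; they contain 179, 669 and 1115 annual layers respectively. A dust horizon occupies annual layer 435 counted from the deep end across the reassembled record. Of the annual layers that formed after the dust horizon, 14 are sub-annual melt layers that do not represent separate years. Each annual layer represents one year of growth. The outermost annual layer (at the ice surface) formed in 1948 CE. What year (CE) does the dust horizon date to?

434 CE

Total annual layers = 179 + 669 + 1115 = 1963.
Between annual layer 435 and the ice surface there are 1963 − 435 = 1528 annual layers.
1528 − 14 false = 1514 true annual layers after the dust horizon.
Counting back 1514 years from 1948 CE places the dust horizon in 1948 − 1514 = 434 CE.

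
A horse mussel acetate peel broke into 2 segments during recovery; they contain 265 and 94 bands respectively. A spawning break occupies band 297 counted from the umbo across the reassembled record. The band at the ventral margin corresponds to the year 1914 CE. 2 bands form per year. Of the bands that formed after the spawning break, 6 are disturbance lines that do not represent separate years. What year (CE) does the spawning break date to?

1886 CE

Total bands = 265 + 94 = 359.
The spawning break sits at band 297 from the umbo, so 359 − 297 = 62 bands formed after it.
Removing the 6 false bands leaves 62 − 6 = 56 true bands beyond the spawning break.
56 bands at 2 per year is 56 / 2 = 28 years.
1914 − 28 = 1886 CE.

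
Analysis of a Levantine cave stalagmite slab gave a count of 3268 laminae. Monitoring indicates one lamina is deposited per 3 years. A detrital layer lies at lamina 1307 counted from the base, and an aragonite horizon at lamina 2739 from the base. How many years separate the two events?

Separation: 2739 − 1307 = 1432 laminae.
At 3 years per lamina, 1432 × 3 = 4296 years.

4296 yr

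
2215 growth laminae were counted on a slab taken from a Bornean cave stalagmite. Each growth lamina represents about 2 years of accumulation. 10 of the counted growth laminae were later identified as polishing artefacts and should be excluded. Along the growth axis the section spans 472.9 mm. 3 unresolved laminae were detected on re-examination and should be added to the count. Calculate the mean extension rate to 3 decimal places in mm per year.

0.107 mm per year

Correcting the raw count gives 2215 − 10 + 3 = 2208 true growth laminae.
2208 growth laminae at 2 years each span 2208 × 2 = 4416 years.
Extension rate ≈ 472.9 / 4416 = 0.107 mm per year.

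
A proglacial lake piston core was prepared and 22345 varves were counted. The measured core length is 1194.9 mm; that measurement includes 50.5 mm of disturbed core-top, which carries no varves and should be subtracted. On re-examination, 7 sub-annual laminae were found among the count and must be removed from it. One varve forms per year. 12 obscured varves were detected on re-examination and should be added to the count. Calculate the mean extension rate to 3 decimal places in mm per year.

0.051 mm per year

Adjusted count: 22345 − 7 + 12 = 22350 varves.
Removing the 50.5 mm offcut leaves 1194.9 − 50.5 = 1144.4 mm.
Extension rate ≈ 1144.4 / 22350 = 0.051 mm per year.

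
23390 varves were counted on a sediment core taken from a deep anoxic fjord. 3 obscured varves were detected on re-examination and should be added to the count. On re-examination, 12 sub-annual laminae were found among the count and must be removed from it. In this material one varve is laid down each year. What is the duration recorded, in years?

23381 years

Correcting the raw count gives 23390 − 12 + 3 = 23381 true varves.
One varve per year makes the duration 23381 years.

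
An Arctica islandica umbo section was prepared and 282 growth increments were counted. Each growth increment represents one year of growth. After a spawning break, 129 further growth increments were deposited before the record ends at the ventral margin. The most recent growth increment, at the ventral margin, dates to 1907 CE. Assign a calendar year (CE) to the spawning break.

1778 CE

129 growth increments post-date the spawning break.
1907 − 129 = 1778 CE.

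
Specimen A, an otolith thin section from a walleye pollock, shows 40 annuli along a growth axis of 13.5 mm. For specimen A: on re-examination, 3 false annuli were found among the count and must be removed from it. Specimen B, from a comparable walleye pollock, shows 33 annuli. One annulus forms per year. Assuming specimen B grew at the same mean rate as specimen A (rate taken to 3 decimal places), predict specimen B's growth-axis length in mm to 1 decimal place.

Specimen A: adjusted count: 40 − 3 = 37 annuli.
A: Mean rate = 13.5 mm / 37 years ≈ 0.365 mm/year.
B's length ≈ 0.365 × 33 = 12.0 mm.

12.0 mm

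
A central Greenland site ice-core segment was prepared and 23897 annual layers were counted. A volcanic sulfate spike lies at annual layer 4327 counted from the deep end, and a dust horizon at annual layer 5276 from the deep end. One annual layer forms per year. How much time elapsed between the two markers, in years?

The two markers are separated by 5276 − 4327 = 949 annual layers.
At one annual layer per year, 949 years elapsed between them.

949 years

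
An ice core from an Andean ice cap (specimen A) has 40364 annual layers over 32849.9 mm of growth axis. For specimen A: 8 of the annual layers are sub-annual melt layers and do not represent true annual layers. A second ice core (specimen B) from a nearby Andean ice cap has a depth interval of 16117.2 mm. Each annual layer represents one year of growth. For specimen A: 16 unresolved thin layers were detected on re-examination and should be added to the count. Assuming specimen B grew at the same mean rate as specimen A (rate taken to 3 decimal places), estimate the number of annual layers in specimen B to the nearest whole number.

19800 annual layers

Specimen A: correcting the raw count gives 40364 − 8 + 16 = 40372 true annual layers.
A: Mean rate = 32849.9 mm / 40372 years ≈ 0.814 mm/yr.
B spans 16117.2 / 0.814 = 19800.00 years ≈ 19800 annual layers.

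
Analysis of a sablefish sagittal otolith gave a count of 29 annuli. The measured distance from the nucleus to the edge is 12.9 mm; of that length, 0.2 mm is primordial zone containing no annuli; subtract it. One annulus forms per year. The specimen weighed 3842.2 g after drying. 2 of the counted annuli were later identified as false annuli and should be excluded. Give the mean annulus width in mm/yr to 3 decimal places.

0.470 mm/yr

Correcting the raw count gives 29 − 2 = 27 true annuli.
Removing the 0.2 mm offcut leaves 12.9 − 0.2 = 12.7 mm.
Mean rate = 12.7 mm / 27 years ≈ 0.470 mm/yr.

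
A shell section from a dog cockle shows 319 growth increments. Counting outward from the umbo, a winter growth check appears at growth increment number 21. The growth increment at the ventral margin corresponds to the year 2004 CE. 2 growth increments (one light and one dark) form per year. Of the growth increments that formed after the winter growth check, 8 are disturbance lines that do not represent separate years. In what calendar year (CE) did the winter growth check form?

1859 CE

Between growth increment 21 and the ventral margin there are 319 − 21 = 298 growth increments.
Removing the 8 false growth increments leaves 298 − 8 = 290 true growth increments beyond the winter growth check.
Dividing by 2 growth increments per year: 290 / 2 = 145 years.
Counting back 145 years from 2004 CE places the winter growth check in 2004 − 145 = 1859 CE.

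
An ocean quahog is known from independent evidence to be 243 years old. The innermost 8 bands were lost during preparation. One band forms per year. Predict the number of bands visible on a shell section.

235 bands

One band per year gives 243 bands over 243 years.
Less the 8 uncaptured bands: 243 − 8 = 235.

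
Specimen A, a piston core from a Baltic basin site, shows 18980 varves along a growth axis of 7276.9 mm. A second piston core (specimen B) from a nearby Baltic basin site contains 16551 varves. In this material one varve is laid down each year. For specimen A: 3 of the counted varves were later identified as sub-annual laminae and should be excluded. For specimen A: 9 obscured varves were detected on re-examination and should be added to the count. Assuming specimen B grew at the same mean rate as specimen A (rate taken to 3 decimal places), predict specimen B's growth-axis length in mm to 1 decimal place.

Specimen A: adjusted count: 18980 − 3 + 9 = 18986 varves.
A: 7276.9 mm over 18986 years gives 7276.9 / 18986 ≈ 0.383 mm/yr.
B's length ≈ 0.383 × 16551 = 6339.0 mm.

6339.0 mm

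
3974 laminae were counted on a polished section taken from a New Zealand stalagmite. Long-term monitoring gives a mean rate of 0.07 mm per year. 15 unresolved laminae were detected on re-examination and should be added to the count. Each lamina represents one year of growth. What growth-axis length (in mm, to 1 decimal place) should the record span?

279.2 mm

Adjusted count: 3974 + 15 = 3989 laminae.
3989 years at 0.07 mm/year gives 0.07 × 3989 = 279.2 mm.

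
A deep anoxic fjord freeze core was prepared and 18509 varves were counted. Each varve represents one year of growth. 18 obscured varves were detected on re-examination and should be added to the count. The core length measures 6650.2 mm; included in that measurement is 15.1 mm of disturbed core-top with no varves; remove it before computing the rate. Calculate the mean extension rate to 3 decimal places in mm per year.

After corrections the count is 18509 + 18 = 18527 varves.
Removing the 15.1 mm offcut leaves 6650.2 − 15.1 = 6635.1 mm.
Extension rate ≈ 6635.1 / 18527 = 0.358 mm per year.

0.358 mm per year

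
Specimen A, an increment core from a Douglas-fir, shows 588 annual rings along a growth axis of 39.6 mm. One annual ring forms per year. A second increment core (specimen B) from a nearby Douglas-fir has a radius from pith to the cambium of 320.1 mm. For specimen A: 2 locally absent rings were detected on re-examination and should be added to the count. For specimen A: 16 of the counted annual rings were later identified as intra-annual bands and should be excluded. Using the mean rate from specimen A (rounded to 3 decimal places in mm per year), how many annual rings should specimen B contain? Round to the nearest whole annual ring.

4639 annual rings

Specimen A: true annual ring count = 588 − 16 + 2 = 574.
A: 39.6 mm over 574 years gives 39.6 / 574 ≈ 0.069 mm per year.
For B, 320.1 / 0.069 = 4639.13 years ≈ 4639 annual rings.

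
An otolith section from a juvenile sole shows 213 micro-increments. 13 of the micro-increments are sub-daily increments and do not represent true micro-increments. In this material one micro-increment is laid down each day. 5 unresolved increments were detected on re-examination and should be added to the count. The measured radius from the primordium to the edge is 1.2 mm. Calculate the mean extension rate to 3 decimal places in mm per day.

Correcting the raw count gives 213 − 13 + 5 = 205 true micro-increments.
Mean rate = 1.2 mm / 205 days ≈ 0.006 mm per day.

0.006 mm per day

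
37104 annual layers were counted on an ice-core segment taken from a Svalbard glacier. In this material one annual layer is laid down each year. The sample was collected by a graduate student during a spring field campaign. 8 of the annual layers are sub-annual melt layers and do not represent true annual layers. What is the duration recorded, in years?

Correcting the raw count gives 37104 − 8 = 37096 true annual layers.
At one annual layer per year, that is 37096 years.

37096 yr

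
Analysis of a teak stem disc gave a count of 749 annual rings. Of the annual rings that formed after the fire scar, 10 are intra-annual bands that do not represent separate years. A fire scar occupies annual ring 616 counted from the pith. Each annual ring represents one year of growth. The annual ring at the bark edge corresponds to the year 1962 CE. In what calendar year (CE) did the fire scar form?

Between annual ring 616 and the bark edge there are 749 − 616 = 133 annual rings.
Excluding 10 false annual rings: 133 − 10 = 123.
1962 − 123 = 1839 CE.

1839 CE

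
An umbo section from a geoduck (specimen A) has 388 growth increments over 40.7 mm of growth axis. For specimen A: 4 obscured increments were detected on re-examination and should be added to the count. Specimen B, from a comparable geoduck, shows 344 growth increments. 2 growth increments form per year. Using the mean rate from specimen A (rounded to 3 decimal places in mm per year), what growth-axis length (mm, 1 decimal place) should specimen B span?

35.8 mm

Specimen A: after corrections the count is 388 + 4 = 392 growth increments.
Specimen A: dividing by 2 growth increments per year: 392 / 2 = 196 years.
A: Mean rate = 40.7 mm / 196 years ≈ 0.208 mm/yr.
Specimen B: with 2 growth increments per year, 344 / 2 = 172 years. Length of B = 0.208 × 172 = 35.8 mm.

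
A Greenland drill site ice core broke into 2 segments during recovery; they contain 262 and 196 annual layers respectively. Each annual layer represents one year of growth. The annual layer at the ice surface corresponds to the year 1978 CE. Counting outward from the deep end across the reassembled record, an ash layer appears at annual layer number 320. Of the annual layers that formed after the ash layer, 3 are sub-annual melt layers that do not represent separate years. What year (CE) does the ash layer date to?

Total annual layers = 262 + 196 = 458.
458 − 320 = 138 annual layers lie beyond the ash layer toward the ice surface.
Removing the 3 false annual layers leaves 138 − 3 = 135 true annual layers beyond the ash layer.
Counting back 135 years from 1978 CE places the ash layer in 1978 − 135 = 1843 CE.

1843 CE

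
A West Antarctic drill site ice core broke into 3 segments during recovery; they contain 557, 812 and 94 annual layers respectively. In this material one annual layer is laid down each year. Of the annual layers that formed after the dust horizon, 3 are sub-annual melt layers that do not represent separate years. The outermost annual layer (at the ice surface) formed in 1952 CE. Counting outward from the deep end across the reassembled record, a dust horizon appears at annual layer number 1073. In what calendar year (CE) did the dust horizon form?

1565 CE

Total annual layers = 557 + 812 + 94 = 1463.
The dust horizon sits at annual layer 1073 from the deep end, so 1463 − 1073 = 390 annual layers formed after it.
Removing the 3 false annual layers leaves 390 − 3 = 387 true annual layers beyond the dust horizon.
Counting back 387 years from 1952 CE places the dust horizon in 1952 − 387 = 1565 CE.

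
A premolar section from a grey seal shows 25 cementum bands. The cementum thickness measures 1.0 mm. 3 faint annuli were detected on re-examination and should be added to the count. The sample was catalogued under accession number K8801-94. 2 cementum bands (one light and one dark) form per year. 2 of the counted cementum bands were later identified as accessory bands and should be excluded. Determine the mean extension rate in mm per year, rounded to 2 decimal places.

After corrections the count is 25 − 2 + 3 = 26 cementum bands.
26 cementum bands at 2 per year is 26 / 2 = 13 years.
Mean rate = 1.0 mm / 13 years ≈ 0.08 mm per year.

0.08 mm per year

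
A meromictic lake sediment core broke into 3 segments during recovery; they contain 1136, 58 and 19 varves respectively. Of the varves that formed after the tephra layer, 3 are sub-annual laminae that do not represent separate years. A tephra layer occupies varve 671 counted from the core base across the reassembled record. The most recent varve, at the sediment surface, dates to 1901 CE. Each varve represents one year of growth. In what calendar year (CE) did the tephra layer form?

Total varves = 1136 + 58 + 19 = 1213.
1213 − 671 = 542 varves lie beyond the tephra layer toward the sediment surface.
Excluding 3 false varves: 542 − 3 = 539.
1901 − 539 = 1362 CE.

1362 CE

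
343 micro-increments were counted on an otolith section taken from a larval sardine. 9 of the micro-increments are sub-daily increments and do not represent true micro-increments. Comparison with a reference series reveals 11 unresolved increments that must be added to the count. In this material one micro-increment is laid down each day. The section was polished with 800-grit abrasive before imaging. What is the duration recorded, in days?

345 days

True micro-increment count = 343 − 9 + 11 = 345.
At one micro-increment per day, that is 345 days.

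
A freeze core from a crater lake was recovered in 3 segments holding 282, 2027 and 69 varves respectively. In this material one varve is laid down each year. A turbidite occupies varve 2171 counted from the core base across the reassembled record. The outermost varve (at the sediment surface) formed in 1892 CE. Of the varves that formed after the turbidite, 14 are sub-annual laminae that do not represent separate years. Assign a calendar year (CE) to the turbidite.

Total varves = 282 + 2027 + 69 = 2378.
Between varve 2171 and the sediment surface there are 2378 − 2171 = 207 varves.
Removing the 14 false varves leaves 207 − 14 = 193 true varves beyond the turbidite.
1892 − 193 = 1699 CE.

1699 CE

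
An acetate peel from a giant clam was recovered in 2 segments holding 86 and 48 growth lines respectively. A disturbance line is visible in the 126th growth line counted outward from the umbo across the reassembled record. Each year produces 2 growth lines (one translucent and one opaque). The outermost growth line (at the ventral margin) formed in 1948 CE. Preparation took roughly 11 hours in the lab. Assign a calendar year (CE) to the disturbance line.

Total growth lines = 86 + 48 = 134.
Between growth line 126 and the ventral margin there are 134 − 126 = 8 growth lines.
8 growth lines at 2 per year is 8 / 2 = 4 years.
1948 − 4 = 1944 CE.

1944 CE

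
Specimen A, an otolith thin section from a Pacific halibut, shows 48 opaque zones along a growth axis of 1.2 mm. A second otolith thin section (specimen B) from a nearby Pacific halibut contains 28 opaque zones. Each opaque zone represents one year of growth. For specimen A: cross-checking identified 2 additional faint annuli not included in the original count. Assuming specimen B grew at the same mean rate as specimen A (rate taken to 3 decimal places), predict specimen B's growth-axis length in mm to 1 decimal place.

Specimen A: true opaque zone count = 48 + 2 = 50.
A: Extension rate ≈ 1.2 / 50 = 0.024 mm/year.
For B, 0.024 mm/year × 28 years = 0.7 mm.

0.7 mm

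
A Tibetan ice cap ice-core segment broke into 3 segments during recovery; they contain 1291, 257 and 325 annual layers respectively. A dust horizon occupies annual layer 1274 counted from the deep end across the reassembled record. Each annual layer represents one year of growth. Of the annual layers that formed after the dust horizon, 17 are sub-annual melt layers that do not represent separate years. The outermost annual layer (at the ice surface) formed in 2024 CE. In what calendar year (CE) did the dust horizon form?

Total annual layers = 1291 + 257 + 325 = 1873.
Between annual layer 1274 and the ice surface there are 1873 − 1274 = 599 annual layers.
599 − 17 false = 582 true annual layers after the dust horizon.
The annual layer at the ice surface is 2024 CE, so the dust horizon dates to 2024 − 582 = 1442 CE.

1442 CE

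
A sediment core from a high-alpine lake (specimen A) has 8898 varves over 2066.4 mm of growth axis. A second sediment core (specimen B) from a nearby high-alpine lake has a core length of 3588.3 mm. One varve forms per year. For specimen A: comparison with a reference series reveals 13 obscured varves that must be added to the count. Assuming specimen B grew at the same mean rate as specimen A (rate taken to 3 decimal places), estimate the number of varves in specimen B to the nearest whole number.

Specimen A: true varve count = 8898 + 13 = 8911.
A: Extension rate ≈ 2066.4 / 8911 = 0.232 mm/yr.
B spans 3588.3 / 0.232 = 15466.81 years ≈ 15467 varves.

15467 varves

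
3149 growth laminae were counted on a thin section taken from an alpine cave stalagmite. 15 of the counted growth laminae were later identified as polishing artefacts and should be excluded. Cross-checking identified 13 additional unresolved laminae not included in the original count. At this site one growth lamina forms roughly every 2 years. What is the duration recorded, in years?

Adjusted count: 3149 − 15 + 13 = 3147 growth laminae.
3147 growth laminae at 2 years each span 3147 × 2 = 6294 years.

6294 years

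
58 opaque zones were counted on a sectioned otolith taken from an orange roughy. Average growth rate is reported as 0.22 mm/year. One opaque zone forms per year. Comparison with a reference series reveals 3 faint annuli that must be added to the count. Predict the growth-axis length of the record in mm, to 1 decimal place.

13.4 mm

After corrections the count is 58 + 3 = 61 opaque zones.
Length ≈ 0.22 × 61 = 13.4 mm.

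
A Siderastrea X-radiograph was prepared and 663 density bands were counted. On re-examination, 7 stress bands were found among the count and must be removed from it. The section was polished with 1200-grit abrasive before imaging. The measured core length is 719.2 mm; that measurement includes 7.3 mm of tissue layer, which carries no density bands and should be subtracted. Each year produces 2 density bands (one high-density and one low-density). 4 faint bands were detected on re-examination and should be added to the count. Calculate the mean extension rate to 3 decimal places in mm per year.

True density band count = 663 − 7 + 4 = 660.
Dividing by 2 density bands per year: 660 / 2 = 330 years.
Removing the 7.3 mm offcut leaves 719.2 − 7.3 = 711.9 mm.
Extension rate ≈ 711.9 / 330 = 2.157 mm per year.

2.157 mm per year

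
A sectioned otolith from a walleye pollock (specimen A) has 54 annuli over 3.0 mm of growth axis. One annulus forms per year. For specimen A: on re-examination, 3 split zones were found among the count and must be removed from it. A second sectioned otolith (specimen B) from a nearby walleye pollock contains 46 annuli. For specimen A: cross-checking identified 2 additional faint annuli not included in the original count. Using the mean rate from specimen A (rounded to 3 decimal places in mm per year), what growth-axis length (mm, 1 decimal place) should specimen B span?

Specimen A: true annulus count = 54 − 3 + 2 = 53.
A: Extension rate ≈ 3.0 / 53 = 0.057 mm/yr.
For B, 0.057 mm/year × 46 years = 2.6 mm.

2.6 mm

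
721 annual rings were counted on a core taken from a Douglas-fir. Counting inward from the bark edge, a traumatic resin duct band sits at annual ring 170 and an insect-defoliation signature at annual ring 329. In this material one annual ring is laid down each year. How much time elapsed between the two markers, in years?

The two markers are separated by 329 − 170 = 159 annual rings.
One annual ring per year makes the interval 159 years.

159 yr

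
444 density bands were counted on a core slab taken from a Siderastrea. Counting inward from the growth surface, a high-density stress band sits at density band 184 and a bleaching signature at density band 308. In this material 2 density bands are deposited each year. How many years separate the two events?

62 years

The two markers are separated by 308 − 184 = 124 density bands.
With 2 density bands per year, 124 / 2 = 62 years.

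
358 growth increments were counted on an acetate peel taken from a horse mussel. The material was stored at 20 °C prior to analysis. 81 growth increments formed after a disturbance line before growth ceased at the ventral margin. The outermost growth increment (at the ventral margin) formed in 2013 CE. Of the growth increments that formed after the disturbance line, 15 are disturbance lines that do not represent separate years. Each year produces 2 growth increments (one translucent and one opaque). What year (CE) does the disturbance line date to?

81 growth increments post-date the disturbance line.
Excluding 15 false growth increments: 81 − 15 = 66.
With 2 growth increments per year, 66 / 2 = 33 years.
Counting back 33 years from 2013 CE places the disturbance line in 2013 − 33 = 1980 CE.

1980 CE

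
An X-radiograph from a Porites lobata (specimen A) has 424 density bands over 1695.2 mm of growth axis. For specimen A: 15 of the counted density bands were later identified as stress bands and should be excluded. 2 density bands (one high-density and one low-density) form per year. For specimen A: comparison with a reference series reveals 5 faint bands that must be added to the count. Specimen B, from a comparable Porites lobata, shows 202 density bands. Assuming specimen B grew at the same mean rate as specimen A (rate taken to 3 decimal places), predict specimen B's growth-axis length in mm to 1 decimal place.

Specimen A: after corrections the count is 424 − 15 + 5 = 414 density bands.
Specimen A: with 2 density bands per year, 414 / 2 = 207 years.
A: Extension rate ≈ 1695.2 / 207 = 8.189 mm/yr.
Specimen B: 202 density bands at 2 per year is 202 / 2 = 101 years. B's length ≈ 8.189 × 101 = 827.1 mm.

827.1 mm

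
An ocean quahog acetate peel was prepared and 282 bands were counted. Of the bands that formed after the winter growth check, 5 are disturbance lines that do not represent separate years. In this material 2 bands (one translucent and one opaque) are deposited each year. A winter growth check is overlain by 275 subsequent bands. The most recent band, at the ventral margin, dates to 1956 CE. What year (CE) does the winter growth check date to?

275 bands post-date the winter growth check.
275 − 5 false = 270 true bands after the winter growth check.
Dividing by 2 bands per year: 270 / 2 = 135 years.
The band at the ventral margin is 1956 CE, so the winter growth check dates to 1956 − 135 = 1821 CE.

1821 CE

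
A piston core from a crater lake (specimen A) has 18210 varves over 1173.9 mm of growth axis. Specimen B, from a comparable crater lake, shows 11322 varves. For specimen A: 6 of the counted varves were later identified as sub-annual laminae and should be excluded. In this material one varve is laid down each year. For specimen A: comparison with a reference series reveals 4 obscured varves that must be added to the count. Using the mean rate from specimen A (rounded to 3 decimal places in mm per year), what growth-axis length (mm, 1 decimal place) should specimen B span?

724.6 mm

Specimen A: true varve count = 18210 − 6 + 4 = 18208.
A: 1173.9 mm over 18208 years gives 1173.9 / 18208 ≈ 0.064 mm per year.
For B, 0.064 mm/year × 11322 years = 724.6 mm.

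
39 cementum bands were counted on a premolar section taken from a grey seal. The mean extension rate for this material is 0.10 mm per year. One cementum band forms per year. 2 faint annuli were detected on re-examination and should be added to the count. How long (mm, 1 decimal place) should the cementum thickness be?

4.1 mm

Adjusted count: 39 + 2 = 41 cementum bands.
Length ≈ 0.10 × 41 = 4.1 mm.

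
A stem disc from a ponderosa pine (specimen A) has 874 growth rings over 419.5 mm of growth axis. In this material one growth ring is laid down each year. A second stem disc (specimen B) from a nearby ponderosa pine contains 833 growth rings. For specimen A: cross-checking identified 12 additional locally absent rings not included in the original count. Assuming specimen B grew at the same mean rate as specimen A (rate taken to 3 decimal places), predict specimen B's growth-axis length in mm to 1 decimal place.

394.0 mm

Specimen A: adjusted count: 874 + 12 = 886 growth rings.
A: Mean rate = 419.5 mm / 886 years ≈ 0.473 mm/year.
B's length ≈ 0.473 × 833 = 394.0 mm.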